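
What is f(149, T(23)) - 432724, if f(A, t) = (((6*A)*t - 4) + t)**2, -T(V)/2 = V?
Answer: 1694865552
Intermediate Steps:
T(V) = -2*V
f(A, t) = (-4 + t + 6*A*t)**2 (f(A, t) = ((6*A*t - 4) + t)**2 = ((-4 + 6*A*t) + t)**2 = (-4 + t + 6*A*t)**2)
f(149, T(23)) - 432724 = (-4 - 2*23 + 6*149*(-2*23))**2 - 432724 = (-4 - 46 + 6*149*(-46))**2 - 432724 = (-4 - 46 - 41124)**2 - 432724 = (-41174)**2 - 432724 = 1695298276 - 432724 = 1694865552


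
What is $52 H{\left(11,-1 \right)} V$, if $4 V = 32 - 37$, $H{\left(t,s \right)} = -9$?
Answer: $585$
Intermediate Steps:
$V = - \frac{5}{4}$ ($V = \frac{32 - 37}{4} = \frac{1}{4} \left(-5\right) = - \frac{5}{4} \approx -1.25$)
$52 H{\left(11,-1 \right)} V = 52 \left(-9\right) \left(- \frac{5}{4}\right) = \left(-468\right) \left(- \frac{5}{4}\right) = 585$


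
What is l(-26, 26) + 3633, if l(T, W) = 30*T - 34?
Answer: 2819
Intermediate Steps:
l(T, W) = -34 + 30*T
l(-26, 26) + 3633 = (-34 + 30*(-26)) + 3633 = (-34 - 780) + 3633 = -814 + 3633 = 2819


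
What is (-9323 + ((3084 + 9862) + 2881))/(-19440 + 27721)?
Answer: 6504/8281 ≈ 0.78541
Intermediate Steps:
(-9323 + ((3084 + 9862) + 2881))/(-19440 + 27721) = (-9323 + (12946 + 2881))/8281 = (-9323 + 15827)*(1/8281) = 6504*(1/8281) = 6504/8281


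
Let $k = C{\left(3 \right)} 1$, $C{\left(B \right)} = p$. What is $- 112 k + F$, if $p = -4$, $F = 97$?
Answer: $545$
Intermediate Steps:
$C{\left(B \right)} = -4$
$k = -4$ ($k = \left(-4\right) 1 = -4$)
$- 112 k + F = \left(-112\right) \left(-4\right) + 97 = 448 + 97 = 545$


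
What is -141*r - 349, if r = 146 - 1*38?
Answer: -15577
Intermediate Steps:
r = 108 (r = 146 - 38 = 108)
-141*r - 349 = -141*108 - 349 = -15228 - 349 = -15577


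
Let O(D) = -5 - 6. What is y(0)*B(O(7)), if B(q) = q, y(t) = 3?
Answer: -33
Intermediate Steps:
O(D) = -11
y(0)*B(O(7)) = 3*(-11) = -33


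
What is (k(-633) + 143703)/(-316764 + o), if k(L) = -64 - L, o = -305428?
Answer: -9017/38887 ≈ -0.23188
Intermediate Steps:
(k(-633) + 143703)/(-316764 + o) = ((-64 - 1*(-633)) + 143703)/(-316764 - 305428) = ((-64 + 633) + 143703)/(-622192) = (569 + 143703)*(-1/622192) = 144272*(-1/622192) = -9017/38887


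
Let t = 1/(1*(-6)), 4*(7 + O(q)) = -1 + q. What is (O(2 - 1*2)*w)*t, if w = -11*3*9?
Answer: -2871/8 ≈ -358.88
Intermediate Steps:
w = -297 (w = -33*9 = -297)
O(q) = -29/4 + q/4 (O(q) = -7 + (-1 + q)/4 = -7 + (-¼ + q/4) = -29/4 + q/4)
t = -⅙ (t = 1/(-6) = -⅙ ≈ -0.16667)
(O(2 - 1*2)*w)*t = ((-29/4 + (2 - 1*2)/4)*(-297))*(-⅙) = ((-29/4 + (2 - 2)/4)*(-297))*(-⅙) = ((-29/4 + (¼)*0)*(-297))*(-⅙) = ((-29/4 + 0)*(-297))*(-⅙) = -29/4*(-297)*(-⅙) = (8613/4)*(-⅙) = -2871/8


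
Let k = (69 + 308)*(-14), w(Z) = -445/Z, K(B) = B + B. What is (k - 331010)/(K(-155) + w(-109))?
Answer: 12218464/11115 ≈ 1099.3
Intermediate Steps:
K(B) = 2*B
k = -5278 (k = 377*(-14) = -5278)
(k - 331010)/(K(-155) + w(-109)) = (-5278 - 331010)/(2*(-155) - 445/(-109)) = -336288/(-310 - 445*(-1/109)) = -336288/(-310 + 445/109) = -336288/(-33345/109) = -336288*(-109/33345) = 12218464/11115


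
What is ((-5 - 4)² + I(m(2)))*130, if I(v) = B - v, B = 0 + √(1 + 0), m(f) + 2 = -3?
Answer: 11310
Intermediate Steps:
m(f) = -5 (m(f) = -2 - 3 = -5)
B = 1 (B = 0 + √1 = 0 + 1 = 1)
I(v) = 1 - v
((-5 - 4)² + I(m(2)))*130 = ((-5 - 4)² + (1 - 1*(-5)))*130 = ((-9)² + (1 + 5))*130 = (81 + 6)*130 = 87*130 = 11310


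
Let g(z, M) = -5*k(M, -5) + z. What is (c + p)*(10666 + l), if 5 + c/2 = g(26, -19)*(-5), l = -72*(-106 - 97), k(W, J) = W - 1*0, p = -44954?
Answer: -1167371068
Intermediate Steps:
k(W, J) = W (k(W, J) = W + 0 = W)
l = 14616 (l = -72*(-203) = 14616)
g(z, M) = z - 5*M (g(z, M) = -5*M + z = z - 5*M)
c = -1220 (c = -10 + 2*((26 - 5*(-19))*(-5)) = -10 + 2*((26 + 95)*(-5)) = -10 + 2*(121*(-5)) = -10 + 2*(-605) = -10 - 1210 = -1220)
(c + p)*(10666 + l) = (-1220 - 44954)*(10666 + 14616) = -46174*25282 = -1167371068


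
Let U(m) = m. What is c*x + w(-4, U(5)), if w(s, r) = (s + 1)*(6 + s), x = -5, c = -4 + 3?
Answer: -1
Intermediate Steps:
c = -1
w(s, r) = (1 + s)*(6 + s)
c*x + w(-4, U(5)) = -1*(-5) + (6 + (-4)**2 + 7*(-4)) = 5 + (6 + 16 - 28) = 5 - 6 = -1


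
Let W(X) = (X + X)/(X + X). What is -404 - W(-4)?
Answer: -405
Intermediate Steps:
W(X) = 1 (W(X) = (2*X)/((2*X)) = (2*X)*(1/(2*X)) = 1)
-404 - W(-4) = -404 - 1*1 = -404 - 1 = -405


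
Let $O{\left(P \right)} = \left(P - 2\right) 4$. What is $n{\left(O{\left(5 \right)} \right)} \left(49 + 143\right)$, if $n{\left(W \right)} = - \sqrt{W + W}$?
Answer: $- 384 \sqrt{6} \approx -940.6$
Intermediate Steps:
$O{\left(P \right)} = -8 + 4 P$ ($O{\left(P \right)} = \left(-2 + P\right) 4 = -8 + 4 P$)
$n{\left(W \right)} = - \sqrt{2} \sqrt{W}$ ($n{\left(W \right)} = - \sqrt{2 W} = - \sqrt{2} \sqrt{W}$)
$n{\left(O{\left(5 \right)} \right)} \left(49 + 143\right) = - \sqrt{2} \sqrt{-8 + 4 \cdot 5} \left(49 + 143\right) = - \sqrt{2} \sqrt{-8 + 20} \cdot 192 = - \sqrt{2} \sqrt{12} \cdot 192 = - \sqrt{2} \cdot 2 \sqrt{3} \cdot 192 = - 2 \sqrt{6} \cdot 192 = - 384 \sqrt{6}$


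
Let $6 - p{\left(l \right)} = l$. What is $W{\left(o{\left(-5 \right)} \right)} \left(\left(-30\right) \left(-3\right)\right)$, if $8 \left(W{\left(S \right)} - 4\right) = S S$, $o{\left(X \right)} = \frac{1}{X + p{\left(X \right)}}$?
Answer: $\frac{5765}{16} \approx 360.31$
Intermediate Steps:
$p{\left(l \right)} = 6 - l$
$o{\left(X \right)} = \frac{1}{6}$ ($o{\left(X \right)} = \frac{1}{X - \left(-6 + X\right)} = \frac{1}{6}$)
$W{\left(S \right)} = 4 + \frac{S^{2}}{8}$ ($W{\left(S \right)} = 4 + \frac{S S}{8} = 4 + \frac{S^{2}}{8}$)
$W{\left(o{\left(-5 \right)} \right)} \left(\left(-30\right) \left(-3\right)\right) = \left(4 + \frac{1}{8 \cdot 36}\right) \left(\left(-30\right) \left(-3\right)\right) = \left(4 + \frac{1}{8} \cdot \frac{1}{36}\right) 90 = \left(4 + \frac{1}{288}\right) 90 = \frac{1153}{288} \cdot 90 = \frac{5765}{16}$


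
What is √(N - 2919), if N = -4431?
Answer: 35*I*√6 ≈ 85.732*I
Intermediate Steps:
√(N - 2919) = √(-4431 - 2919) = √(-7350) = 35*I*√6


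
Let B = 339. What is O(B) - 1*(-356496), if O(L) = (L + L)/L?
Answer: 356498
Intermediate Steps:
O(L) = 2 (O(L) = (2*L)/L = 2)
O(B) - 1*(-356496) = 2 - 1*(-356496) = 2 + 356496 = 356498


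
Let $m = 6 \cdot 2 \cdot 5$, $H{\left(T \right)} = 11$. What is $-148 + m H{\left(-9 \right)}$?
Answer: $512$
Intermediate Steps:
$m = 60$ ($m = 12 \cdot 5 = 60$)
$-148 + m H{\left(-9 \right)} = -148 + 60 \cdot 11 = -148 + 660 = 512$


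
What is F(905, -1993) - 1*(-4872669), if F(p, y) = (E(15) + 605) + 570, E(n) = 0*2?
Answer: 4873844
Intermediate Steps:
E(n) = 0
F(p, y) = 1175 (F(p, y) = (0 + 605) + 570 = 605 + 570 = 1175)
F(905, -1993) - 1*(-4872669) = 1175 - 1*(-4872669) = 1175 + 4872669 = 4873844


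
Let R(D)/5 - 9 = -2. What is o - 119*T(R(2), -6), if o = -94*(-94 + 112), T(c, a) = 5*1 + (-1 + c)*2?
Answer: -10379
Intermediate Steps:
R(D) = 35 (R(D) = 45 + 5*(-2) = 45 - 10 = 35)
T(c, a) = 3 + 2*c (T(c, a) = 5 + (-2 + 2*c) = 3 + 2*c)
o = -1692 (o = -94*18 = -1692)
o - 119*T(R(2), -6) = -1692 - 119*(3 + 2*35) = -1692 - 119*(3 + 70) = -1692 - 119*73 = -1692 - 8687 = -10379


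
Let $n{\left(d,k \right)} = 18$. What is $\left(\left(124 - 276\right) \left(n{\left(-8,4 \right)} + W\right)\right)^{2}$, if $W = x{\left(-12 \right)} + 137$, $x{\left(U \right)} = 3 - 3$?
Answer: $555073600$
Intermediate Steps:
$x{\left(U \right)} = 0$
$W = 137$ ($W = 0 + 137 = 137$)
$\left(\left(124 - 276\right) \left(n{\left(-8,4 \right)} + W\right)\right)^{2} = \left(\left(124 - 276\right) \left(18 + 137\right)\right)^{2} = \left(\left(-152\right) 155\right)^{2} = \left(-23560\right)^{2} = 555073600$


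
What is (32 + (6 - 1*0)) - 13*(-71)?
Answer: 961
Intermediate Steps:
(32 + (6 - 1*0)) - 13*(-71) = (32 + (6 + 0)) + 923 = (32 + 6) + 923 = 38 + 923 = 961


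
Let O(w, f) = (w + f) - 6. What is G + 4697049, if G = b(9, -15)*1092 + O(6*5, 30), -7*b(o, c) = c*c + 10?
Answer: 4660443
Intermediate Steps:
O(w, f) = -6 + f + w (O(w, f) = (f + w) - 6 = -6 + f + w)
b(o, c) = -10/7 - c**2/7 (b(o, c) = -(c*c + 10)/7 = -(c**2 + 10)/7 = -(10 + c**2)/7 = -10/7 - c**2/7)
G = -36606 (G = (-10/7 - 1/7*(-15)**2)*1092 + (-6 + 30 + 6*5) = (-10/7 - 1/7*225)*1092 + (-6 + 30 + 30) = (-10/7 - 225/7)*1092 + 54 = -235/7*1092 + 54 = -36660 + 54 = -36606)
G + 4697049 = -36606 + 4697049 = 4660443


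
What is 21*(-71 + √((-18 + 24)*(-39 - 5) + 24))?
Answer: -1491 + 84*I*√15 ≈ -1491.0 + 325.33*I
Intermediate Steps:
21*(-71 + √((-18 + 24)*(-39 - 5) + 24)) = 21*(-71 + √(6*(-44) + 24)) = 21*(-71 + √(-264 + 24)) = 21*(-71 + √(-240)) = 21*(-71 + 4*I*√15) = -1491 + 84*I*√15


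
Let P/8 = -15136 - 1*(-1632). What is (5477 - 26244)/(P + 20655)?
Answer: 20767/87377 ≈ 0.23767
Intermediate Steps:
P = -108032 (P = 8*(-15136 - 1*(-1632)) = 8*(-15136 + 1632) = 8*(-13504) = -108032)
(5477 - 26244)/(P + 20655) = (5477 - 26244)/(-108032 + 20655) = -20767/(-87377) = -20767*(-1/87377) = 20767/87377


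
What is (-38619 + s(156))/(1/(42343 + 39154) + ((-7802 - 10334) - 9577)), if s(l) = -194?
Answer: 3163143061/2258526360 ≈ 1.4005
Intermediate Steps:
(-38619 + s(156))/(1/(42343 + 39154) + ((-7802 - 10334) - 9577)) = (-38619 - 194)/(1/(42343 + 39154) + ((-7802 - 10334) - 9577)) = -38813/(1/81497 + (-18136 - 9577)) = -38813/(1/81497 - 27713) = -38813/(-2258526360/81497) = -38813*(-81497/2258526360) = 3163143061/2258526360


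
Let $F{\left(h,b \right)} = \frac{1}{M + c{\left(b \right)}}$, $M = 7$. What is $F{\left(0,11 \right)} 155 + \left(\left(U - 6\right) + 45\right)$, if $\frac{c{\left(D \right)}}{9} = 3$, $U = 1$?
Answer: $\frac{1515}{34} \approx 44.559$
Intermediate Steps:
$c{\left(D \right)} = 27$ ($c{\left(D \right)} = 9 \cdot 3 = 27$)
$F{\left(h,b \right)} = \frac{1}{34}$ ($F{\left(h,b \right)} = \frac{1}{7 + 27} = \frac{1}{34}$)
$F{\left(0,11 \right)} 155 + \left(\left(U - 6\right) + 45\right) = \frac{1}{34} \cdot 155 + \left(\left(1 - 6\right) + 45\right) = \frac{155}{34} + \left(-5 + 45\right) = \frac{155}{34} + 40 = \frac{1515}{34}$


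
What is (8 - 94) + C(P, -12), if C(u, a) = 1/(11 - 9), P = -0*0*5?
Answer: -171/2 ≈ -85.500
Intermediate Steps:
P = 0 (P = -4*0*5 = 0*5 = 0)
C(u, a) = 1/2
(8 - 94) + C(P, -12) = (8 - 94) + 1/2 = -86 + 1/2 = -171/2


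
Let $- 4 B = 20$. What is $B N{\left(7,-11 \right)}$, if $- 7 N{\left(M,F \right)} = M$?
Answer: $5$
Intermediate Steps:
$B = -5$ ($B = \left(- \frac{1}{4}\right) 20 = -5$)
$N{\left(M,F \right)} = - \frac{M}{7}$
$B N{\left(7,-11 \right)} = - 5 \left(\left(- \frac{1}{7}\right) 7\right) = \left(-5\right) \left(-1\right) = 5$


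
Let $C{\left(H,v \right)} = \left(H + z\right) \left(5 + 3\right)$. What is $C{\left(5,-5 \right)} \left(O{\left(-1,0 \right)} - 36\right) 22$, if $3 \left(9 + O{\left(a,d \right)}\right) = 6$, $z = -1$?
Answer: $-30272$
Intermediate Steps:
$O{\left(a,d \right)} = -7$ ($O{\left(a,d \right)} = -9 + \frac{1}{3} \cdot 6 = -9 + 2 = -7$)
$C{\left(H,v \right)} = -8 + 8 H$ ($C{\left(H,v \right)} = \left(H - 1\right) \left(5 + 3\right) = \left(-1 + H\right) 8 = -8 + 8 H$)
$C{\left(5,-5 \right)} \left(O{\left(-1,0 \right)} - 36\right) 22 = \left(-8 + 8 \cdot 5\right) \left(-7 - 36\right) 22 = \left(-8 + 40\right) \left(\left(-43\right) 22\right) = 32 \left(-946\right) = -30272$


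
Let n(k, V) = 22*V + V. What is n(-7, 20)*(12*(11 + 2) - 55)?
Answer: 46460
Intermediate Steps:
n(k, V) = 23*V
n(-7, 20)*(12*(11 + 2) - 55) = (23*20)*(12*(11 + 2) - 55) = 460*(12*13 - 55) = 460*(156 - 55) = 460*101 = 46460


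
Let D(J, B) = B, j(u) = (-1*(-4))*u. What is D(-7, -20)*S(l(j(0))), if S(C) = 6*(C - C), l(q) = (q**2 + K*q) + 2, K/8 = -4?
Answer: 0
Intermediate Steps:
K = -32 (K = 8*(-4) = -32)
j(u) = 4*u
l(q) = 2 + q**2 - 32*q (l(q) = (q**2 - 32*q) + 2 = 2 + q**2 - 32*q)
S(C) = 0 (S(C) = 6*0 = 0)
D(-7, -20)*S(l(j(0))) = -20*0 = 0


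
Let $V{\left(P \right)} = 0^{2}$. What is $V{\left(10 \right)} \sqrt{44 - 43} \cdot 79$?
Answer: $0$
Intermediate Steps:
$V{\left(P \right)} = 0$
$V{\left(10 \right)} \sqrt{44 - 43} \cdot 79 = 0 \sqrt{44 - 43} \cdot 79 = 0 \sqrt{1} \cdot 79 = 0 \cdot 1 \cdot 79 = 0 \cdot 79 = 0$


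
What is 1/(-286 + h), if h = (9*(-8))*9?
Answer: -1/934 ≈ -0.0010707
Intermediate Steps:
h = -648 (h = -72*9 = -648)
1/(-286 + h) = 1/(-286 - 648) = 1/(-934) = -1/934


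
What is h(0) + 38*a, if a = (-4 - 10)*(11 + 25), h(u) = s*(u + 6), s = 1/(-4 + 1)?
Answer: -19154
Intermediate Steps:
s = -⅓ (s = 1/(-3) = -⅓ ≈ -0.33333)
h(u) = -2 - u/3 (h(u) = -(u + 6)/3 = -(6 + u)/3 = -2 - u/3)
a = -504 (a = -14*36 = -504)
h(0) + 38*a = (-2 - ⅓*0) + 38*(-504) = (-2 + 0) - 19152 = -2 - 19152 = -19154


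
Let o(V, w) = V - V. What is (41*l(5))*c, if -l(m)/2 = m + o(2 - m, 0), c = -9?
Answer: 3690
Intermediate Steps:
o(V, w) = 0
l(m) = -2*m (l(m) = -2*(m + 0) = -2*m)
(41*l(5))*c = (41*(-2*5))*(-9) = (41*(-10))*(-9) = -410*(-9) = 3690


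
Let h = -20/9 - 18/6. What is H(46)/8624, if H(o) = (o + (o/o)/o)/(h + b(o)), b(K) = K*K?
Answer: 19053/7536185888 ≈ 2.5282e-6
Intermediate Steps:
h = -47/9 (h = -20*1/9 - 18*1/6 = -20/9 - 3 = -47/9 ≈ -5.2222)
b(K) = K**2
H(o) = (o + 1/o)/(-47/9 + o**2) (H(o) = (o + (o/o)/o)/(-47/9 + o**2) = (o + 1/o)/(-47/9 + o**2))
H(46)/8624 = (9*(1 + 46**2)/(46*(-47 + 9*46**2)))/8624 = (9*(1/46)*(1 + 2116)/(-47 + 9*2116))*(1/8624) = (9*(1/46)*2117/(-47 + 19044))*(1/8624) = (9*(1/46)*2117/18997)*(1/8624) = (9*(1/46)*(1/18997)*2117)*(1/8624) = (19053/873862)*(1/8624) = 19053/7536185888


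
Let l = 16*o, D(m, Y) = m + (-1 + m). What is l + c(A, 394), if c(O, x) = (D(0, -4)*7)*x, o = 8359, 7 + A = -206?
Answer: 130986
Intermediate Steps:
A = -213 (A = -7 - 206 = -213)
D(m, Y) = -1 + 2*m
c(O, x) = -7*x (c(O, x) = ((-1 + 2*0)*7)*x = ((-1 + 0)*7)*x = (-1*7)*x = -7*x)
l = 133744 (l = 16*8359 = 133744)
l + c(A, 394) = 133744 - 7*394 = 133744 - 2758 = 130986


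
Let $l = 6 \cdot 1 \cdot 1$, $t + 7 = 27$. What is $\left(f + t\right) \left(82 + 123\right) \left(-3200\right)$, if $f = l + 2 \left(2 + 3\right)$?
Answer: $-23616000$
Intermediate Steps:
$t = 20$ ($t = -7 + 27 = 20$)
$l = 6$ ($l = 6 \cdot 1 = 6$)
$f = 16$ ($f = 6 + 2 \left(2 + 3\right) = 6 + 2 \cdot 5 = 6 + 10 = 16$)
$\left(f + t\right) \left(82 + 123\right) \left(-3200\right) = \left(16 + 20\right) \left(82 + 123\right) \left(-3200\right) = 36 \cdot 205 \left(-3200\right) = 7380 \left(-3200\right) = -23616000$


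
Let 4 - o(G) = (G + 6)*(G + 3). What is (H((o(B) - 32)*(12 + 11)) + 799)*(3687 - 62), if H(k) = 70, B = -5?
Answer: 3150125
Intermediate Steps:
o(G) = 4 - (3 + G)*(6 + G) (o(G) = 4 - (G + 6)*(G + 3) = 4 - (6 + G)*(3 + G) = 4 - (3 + G)*(6 + G))
(H((o(B) - 32)*(12 + 11)) + 799)*(3687 - 62) = (70 + 799)*(3687 - 62) = 869*3625 = 3150125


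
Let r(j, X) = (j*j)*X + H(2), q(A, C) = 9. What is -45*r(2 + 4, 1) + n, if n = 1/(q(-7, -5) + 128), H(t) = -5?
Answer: -191114/137 ≈ -1395.0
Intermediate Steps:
r(j, X) = -5 + X*j² (r(j, X) = (j*j)*X - 5 = j²*X - 5 = X*j² - 5 = -5 + X*j²)
n = 1/137 (n = 1/(9 + 128) = 1/137 ≈ 0.0072993)
-45*r(2 + 4, 1) + n = -45*(-5 + 1*(2 + 4)²) + 1/137 = -45*(-5 + 1*6²) + 1/137 = -45*(-5 + 1*36) + 1/137 = -45*(-5 + 36) + 1/137 = -45*31 + 1/137 = -1395 + 1/137 = -191114/137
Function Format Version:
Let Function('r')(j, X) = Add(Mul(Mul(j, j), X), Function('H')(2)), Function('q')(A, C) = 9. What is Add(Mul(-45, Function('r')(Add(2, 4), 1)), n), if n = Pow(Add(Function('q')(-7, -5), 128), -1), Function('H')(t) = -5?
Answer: Rational(-191114, 137) ≈ -1395.0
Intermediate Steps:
Function('r')(j, X) = Add(-5, Mul(X, Pow(j, 2))) (Function('r')(j, X) = Add(Mul(Mul(j, j), X), -5) = Add(Mul(Pow(j, 2), X), -5) = Add(Mul(X, Pow(j, 2)), -5) = Add(-5, Mul(X, Pow(j, 2))))
n = Rational(1, 137) (n = Pow(Add(9, 128), -1) = Pow(137, -1) = Rational(1, 137) ≈ 0.0072993)
Add(Mul(-45, Function('r')(Add(2, 4), 1)), n) = Add(Mul(-45, Add(-5, Mul(1, Pow(Add(2, 4), 2)))), Rational(1, 137)) = Add(Mul(-45, Add(-5, Mul(1, Pow(6, 2)))), Rational(1, 137)) = Add(Mul(-45, Add(-5, Mul(1, 36))), Rational(1, 137)) = Add(Mul(-45, Add(-5, 36)), Rational(1, 137)) = Add(Mul(-45, 31), Rational(1, 137)) = Add(-1395, Rational(1, 137)) = Rational(-191114, 137)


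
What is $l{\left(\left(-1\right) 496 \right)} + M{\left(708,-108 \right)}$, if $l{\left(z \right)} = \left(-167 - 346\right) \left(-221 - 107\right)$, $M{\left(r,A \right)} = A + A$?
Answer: $168048$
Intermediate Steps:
$M{\left(r,A \right)} = 2 A$
$l{\left(z \right)} = 168264$ ($l{\left(z \right)} = \left(-513\right) \left(-328\right) = 168264$)
$l{\left(\left(-1\right) 496 \right)} + M{\left(708,-108 \right)} = 168264 + 2 \left(-108\right) = 168264 - 216 = 168048$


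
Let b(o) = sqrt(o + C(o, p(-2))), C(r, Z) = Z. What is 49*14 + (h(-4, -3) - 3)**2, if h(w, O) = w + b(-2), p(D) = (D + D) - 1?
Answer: 728 - 14*I*sqrt(7) ≈ 728.0 - 37.041*I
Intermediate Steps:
p(D) = -1 + 2*D (p(D) = 2*D - 1 = -1 + 2*D)
b(o) = sqrt(-5 + o) (b(o) = sqrt(o + (-1 + 2*(-2))) = sqrt(o + (-1 - 4)) = sqrt(o - 5) = sqrt(-5 + o))
h(w, O) = w + I*sqrt(7) (h(w, O) = w + sqrt(-5 - 2) = w + sqrt(-7) = w + I*sqrt(7))
49*14 + (h(-4, -3) - 3)**2 = 49*14 + ((-4 + I*sqrt(7)) - 3)**2 = 686 + (-7 + I*sqrt(7))**2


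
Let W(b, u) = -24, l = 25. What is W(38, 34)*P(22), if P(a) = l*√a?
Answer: -600*√22 ≈ -2814.3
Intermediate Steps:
P(a) = 25*√a
W(38, 34)*P(22) = -600*√22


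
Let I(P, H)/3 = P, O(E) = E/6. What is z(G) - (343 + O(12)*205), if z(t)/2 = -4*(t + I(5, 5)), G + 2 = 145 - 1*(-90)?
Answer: -2737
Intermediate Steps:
O(E) = E/6 (O(E) = E*(⅙) = E/6)
G = 233 (G = -2 + (145 - 1*(-90)) = -2 + (145 + 90) = -2 + 235 = 233)
I(P, H) = 3*P
z(t) = -120 - 8*t (z(t) = 2*(-4*(t + 3*5)) = 2*(-4*(t + 15)) = 2*(-4*(15 + t)) = 2*(-60 - 4*t) = -120 - 8*t)
z(G) - (343 + O(12)*205) = (-120 - 8*233) - (343 + ((⅙)*12)*205) = (-120 - 1864) - (343 + 2*205) = -1984 - (343 + 410) = -1984 - 1*753 = -1984 - 753 = -2737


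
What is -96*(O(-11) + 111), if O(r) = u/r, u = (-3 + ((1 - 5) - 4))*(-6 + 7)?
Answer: -10752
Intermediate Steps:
u = -11 (u = (-3 + (-4 - 4))*1 = (-3 - 8)*1 = -11*1 = -11)
O(r) = -11/r
-96*(O(-11) + 111) = -96*(-11/(-11) + 111) = -96*(-11*(-1/11) + 111) = -96*(1 + 111) = -96*112 = -10752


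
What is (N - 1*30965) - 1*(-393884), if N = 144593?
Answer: 507512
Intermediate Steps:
(N - 1*30965) - 1*(-393884) = (144593 - 1*30965) - 1*(-393884) = (144593 - 30965) + 393884 = 113628 + 393884 = 507512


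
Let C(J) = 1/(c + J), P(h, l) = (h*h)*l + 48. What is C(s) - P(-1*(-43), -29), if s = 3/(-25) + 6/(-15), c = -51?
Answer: 69001999/1288 ≈ 53573.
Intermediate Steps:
P(h, l) = 48 + l*h² (P(h, l) = h²*l + 48 = l*h² + 48 = 48 + l*h²)
s = -13/25 (s = 3*(-1/25) + 6*(-1/15) = -3/25 - ⅖ = -13/25 ≈ -0.52000)
C(J) = 1/(-51 + J)
C(s) - P(-1*(-43), -29) = 1/(-51 - 13/25) - (48 - 29*(-1*(-43))²) = 1/(-1288/25) - (48 - 29*43²) = -25/1288 - (48 - 29*1849) = -25/1288 - (48 - 53621) = -25/1288 - 1*(-53573) = -25/1288 + 53573 = 69001999/1288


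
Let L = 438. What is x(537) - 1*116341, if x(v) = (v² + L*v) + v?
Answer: 407771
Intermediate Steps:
x(v) = v² + 439*v (x(v) = (v² + 438*v) + v = v² + 439*v)
x(537) - 1*116341 = 537*(439 + 537) - 1*116341 = 537*976 - 116341 = 524112 - 116341 = 407771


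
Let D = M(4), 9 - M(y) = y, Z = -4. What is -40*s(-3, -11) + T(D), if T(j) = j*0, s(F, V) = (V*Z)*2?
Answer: -3520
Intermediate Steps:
M(y) = 9 - y
D = 5 (D = 9 - 1*4 = 9 - 4 = 5)
s(F, V) = -8*V (s(F, V) = (V*(-4))*2 = -4*V*2 = -8*V)
T(j) = 0
-40*s(-3, -11) + T(D) = -(-320)*(-11) + 0 = -40*88 + 0 = -3520 + 0 = -3520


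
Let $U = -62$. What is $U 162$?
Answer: $-10044$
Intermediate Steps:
$U 162 = \left(-62\right) 162 = -10044$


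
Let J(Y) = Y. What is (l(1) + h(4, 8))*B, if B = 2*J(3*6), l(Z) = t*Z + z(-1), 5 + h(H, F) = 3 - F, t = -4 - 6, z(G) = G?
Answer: -756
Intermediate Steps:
t = -10
h(H, F) = -2 - F (h(H, F) = -5 + (3 - F) = -2 - F)
l(Z) = -1 - 10*Z (l(Z) = -10*Z - 1 = -1 - 10*Z)
B = 36 (B = 2*(3*6) = 2*18 = 36)
(l(1) + h(4, 8))*B = ((-1 - 10*1) + (-2 - 1*8))*36 = ((-1 - 10) + (-2 - 8))*36 = (-11 - 10)*36 = -21*36 = -756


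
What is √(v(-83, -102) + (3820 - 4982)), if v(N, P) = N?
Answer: I*√1245 ≈ 35.285*I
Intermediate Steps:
√(v(-83, -102) + (3820 - 4982)) = √(-83 + (3820 - 4982)) = √(-83 - 1162) = √(-1245) = I*√1245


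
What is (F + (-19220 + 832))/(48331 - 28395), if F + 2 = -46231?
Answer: -64621/19936 ≈ -3.2414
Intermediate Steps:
F = -46233 (F = -2 - 46231 = -46233)
(F + (-19220 + 832))/(48331 - 28395) = (-46233 + (-19220 + 832))/(48331 - 28395) = (-46233 - 18388)/19936 = -64621*1/19936 = -64621/19936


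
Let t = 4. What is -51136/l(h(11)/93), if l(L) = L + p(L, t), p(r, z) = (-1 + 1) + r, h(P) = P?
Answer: -2377824/11 ≈ -2.1617e+5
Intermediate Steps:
p(r, z) = r (p(r, z) = 0 + r = r)
l(L) = 2*L (l(L) = L + L = 2*L)
-51136/l(h(11)/93) = -51136/(2*(11/93)) = -51136/22/93 = -51136*93/22 = -2377824/11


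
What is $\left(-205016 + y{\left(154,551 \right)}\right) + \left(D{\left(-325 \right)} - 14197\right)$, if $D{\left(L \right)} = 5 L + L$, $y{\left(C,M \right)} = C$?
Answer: $-221009$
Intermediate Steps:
$D{\left(L \right)} = 6 L$
$\left(-205016 + y{\left(154,551 \right)}\right) + \left(D{\left(-325 \right)} - 14197\right) = \left(-205016 + 154\right) + \left(6 \left(-325\right) - 14197\right) = -204862 - 16147 = -221009$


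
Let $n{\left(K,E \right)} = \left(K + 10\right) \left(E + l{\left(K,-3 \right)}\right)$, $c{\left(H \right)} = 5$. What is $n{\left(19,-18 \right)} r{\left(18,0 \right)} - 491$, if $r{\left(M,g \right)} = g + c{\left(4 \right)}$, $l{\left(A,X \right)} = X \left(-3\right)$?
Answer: $-1796$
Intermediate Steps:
$l{\left(A,X \right)} = - 3 X$
$r{\left(M,g \right)} = 5 + g$ ($r{\left(M,g \right)} = g + 5 = 5 + g$)
$n{\left(K,E \right)} = \left(9 + E\right) \left(10 + K\right)$ ($n{\left(K,E \right)} = \left(K + 10\right) \left(E - -9\right) = \left(10 + K\right) \left(E + 9\right) = \left(10 + K\right) \left(9 + E\right) = \left(9 + E\right) \left(10 + K\right)$)
$n{\left(19,-18 \right)} r{\left(18,0 \right)} - 491 = \left(90 + 9 \cdot 19 + 10 \left(-18\right) - 342\right) \left(5 + 0\right) - 491 = \left(90 + 171 - 180 - 342\right) 5 - 491 = \left(-261\right) 5 - 491 = -1305 - 491 = -1796$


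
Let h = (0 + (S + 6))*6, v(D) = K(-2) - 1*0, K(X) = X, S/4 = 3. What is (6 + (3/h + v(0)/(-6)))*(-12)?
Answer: -229/3 ≈ -76.333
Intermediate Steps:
S = 12 (S = 4*3 = 12)
v(D) = -2 (v(D) = -2 - 1*0 = -2 + 0 = -2)
h = 108 (h = (0 + (12 + 6))*6 = (0 + 18)*6 = 18*6 = 108)
(6 + (3/h + v(0)/(-6)))*(-12) = (6 + (3/108 - 2/(-6)))*(-12) = (6 + (3*(1/108) - 2*(-⅙)))*(-12) = (6 + (1/36 + ⅓))*(-12) = (6 + 13/36)*(-12) = (229/36)*(-12) = -229/3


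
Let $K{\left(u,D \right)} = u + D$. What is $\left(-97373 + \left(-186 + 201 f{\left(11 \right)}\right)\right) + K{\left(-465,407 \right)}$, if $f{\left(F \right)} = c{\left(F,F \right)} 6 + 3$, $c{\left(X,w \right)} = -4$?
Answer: $-101838$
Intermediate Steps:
$K{\left(u,D \right)} = D + u$
$f{\left(F \right)} = -21$ ($f{\left(F \right)} = \left(-4\right) 6 + 3 = -24 + 3 = -21$)
$\left(-97373 + \left(-186 + 201 f{\left(11 \right)}\right)\right) + K{\left(-465,407 \right)} = \left(-97373 + \left(-186 + 201 \left(-21\right)\right)\right) + \left(407 - 465\right) = \left(-97373 - 4407\right) - 58 = -101780 - 58 = -101838$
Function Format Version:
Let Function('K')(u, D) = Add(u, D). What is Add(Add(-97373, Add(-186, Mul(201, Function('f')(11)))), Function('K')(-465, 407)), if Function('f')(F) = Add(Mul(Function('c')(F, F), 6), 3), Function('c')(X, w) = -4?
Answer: -101838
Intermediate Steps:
Function('K')(u, D) = Add(D, u)
Function('f')(F) = -21 (Function('f')(F) = Add(Mul(-4, 6), 3) = Add(-24, 3) = -21)
Add(Add(-97373, Add(-186, Mul(201, Function('f')(11)))), Function('K')(-465, 407)) = Add(Add(-97373, Add(-186, Mul(201, -21))), Add(407, -465)) = Add(Add(-97373, Add(-186, -4221)), -58) = Add(Add(-97373, -4407), -58) = Add(-101780, -58) = -101838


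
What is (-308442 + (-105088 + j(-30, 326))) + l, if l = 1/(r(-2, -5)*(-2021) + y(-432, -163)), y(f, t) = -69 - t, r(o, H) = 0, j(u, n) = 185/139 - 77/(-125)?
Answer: -675394675293/1633250 ≈ -4.1353e+5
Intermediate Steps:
j(u, n) = 33828/17375 (j(u, n) = 185*(1/139) - 77*(-1/125) = 185/139 + 77/125 = 33828/17375)
l = 1/94 (l = 1/(0*(-2021) + (-69 - 1*(-163))) = 1/(0 + (-69 + 163)) = 1/(0 + 94) = 1/94 ≈ 0.010638)
(-308442 + (-105088 + j(-30, 326))) + l = (-308442 + (-105088 + 33828/17375)) + 1/94 = (-308442 - 1825870172/17375) + 1/94 = -7185049922/17375 + 1/94 = -675394675293/1633250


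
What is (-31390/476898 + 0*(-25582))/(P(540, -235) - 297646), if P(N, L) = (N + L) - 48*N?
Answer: 15695/77081262189 ≈ 2.0362e-7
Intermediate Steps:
P(N, L) = L - 47*N (P(N, L) = (L + N) - 48*N = L - 47*N)
(-31390/476898 + 0*(-25582))/(P(540, -235) - 297646) = (-31390/476898 + 0*(-25582))/((-235 - 47*540) - 297646) = (-31390*1/476898 + 0)/((-235 - 25380) - 297646) = (-15695/238449 + 0)/(-25615 - 297646) = -15695/238449/(-323261) = -15695/238449*(-1/323261) = 15695/77081262189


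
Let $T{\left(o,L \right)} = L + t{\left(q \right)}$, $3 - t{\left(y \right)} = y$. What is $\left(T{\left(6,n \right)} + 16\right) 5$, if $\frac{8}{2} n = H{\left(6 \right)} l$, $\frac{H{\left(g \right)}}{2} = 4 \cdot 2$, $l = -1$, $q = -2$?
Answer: $85$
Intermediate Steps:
$H{\left(g \right)} = 16$ ($H{\left(g \right)} = 2 \cdot 4 \cdot 2 = 2 \cdot 8 = 16$)
$t{\left(y \right)} = 3 - y$
$n = -4$ ($n = \frac{16 \left(-1\right)}{4} = \frac{1}{4} \left(-16\right) = -4$)
$T{\left(o,L \right)} = 5 + L$ ($T{\left(o,L \right)} = L + \left(3 - -2\right) = L + \left(3 + 2\right) = L + 5 = 5 + L$)
$\left(T{\left(6,n \right)} + 16\right) 5 = \left(\left(5 - 4\right) + 16\right) 5 = \left(1 + 16\right) 5 = 17 \cdot 5 = 85$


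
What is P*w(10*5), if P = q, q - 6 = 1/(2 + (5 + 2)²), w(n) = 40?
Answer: 12280/51 ≈ 240.78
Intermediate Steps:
q = 307/51 (q = 6 + 1/(2 + (5 + 2)²) = 6 + 1/(2 + 7²) = 6 + 1/(2 + 49) = 6 + 1/51 = 307/51 ≈ 6.0196)
P = 307/51 ≈ 6.0196
P*w(10*5) = (307/51)*40 = 12280/51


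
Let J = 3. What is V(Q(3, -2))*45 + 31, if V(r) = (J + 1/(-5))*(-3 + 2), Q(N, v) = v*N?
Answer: -95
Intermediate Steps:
Q(N, v) = N*v
V(r) = -14/5 (V(r) = (3 + 1/(-5))*(-3 + 2) = (3 + 1*(-⅕))*(-1) = (3 - ⅕)*(-1) = (14/5)*(-1) = -14/5)
V(Q(3, -2))*45 + 31 = -14/5*45 + 31 = -126 + 31 = -95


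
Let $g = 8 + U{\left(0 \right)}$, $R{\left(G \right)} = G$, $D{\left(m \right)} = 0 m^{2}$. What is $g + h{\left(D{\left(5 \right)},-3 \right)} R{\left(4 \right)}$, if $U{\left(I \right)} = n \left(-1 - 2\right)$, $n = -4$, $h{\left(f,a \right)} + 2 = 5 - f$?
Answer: $32$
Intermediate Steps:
$D{\left(m \right)} = 0$
$h{\left(f,a \right)} = 3 - f$ ($h{\left(f,a \right)} = -2 - \left(-5 + f\right) = 3 - f$)
$U{\left(I \right)} = 12$ ($U{\left(I \right)} = - 4 \left(-1 - 2\right) = \left(-4\right) \left(-3\right) = 12$)
$g = 20$ ($g = 8 + 12 = 20$)
$g + h{\left(D{\left(5 \right)},-3 \right)} R{\left(4 \right)} = 20 + \left(3 - 0\right) 4 = 20 + \left(3 + 0\right) 4 = 20 + 3 \cdot 4 = 20 + 12 = 32$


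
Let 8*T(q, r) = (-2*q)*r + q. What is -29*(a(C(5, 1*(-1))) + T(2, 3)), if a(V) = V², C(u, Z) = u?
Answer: -2755/4 ≈ -688.75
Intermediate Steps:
T(q, r) = q/8 - q*r/4 (T(q, r) = ((-2*q)*r + q)/8 = (-2*q*r + q)/8 = (q - 2*q*r)/8 = q/8 - q*r/4)
-29*(a(C(5, 1*(-1))) + T(2, 3)) = -29*(5² + (⅛)*2*(1 - 2*3)) = -29*(25 + (⅛)*2*(1 - 6)) = -29*(25 + (⅛)*2*(-5)) = -29*(25 - 5/4) = -29*95/4 = -2755/4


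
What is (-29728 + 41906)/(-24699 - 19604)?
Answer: -12178/44303 ≈ -0.27488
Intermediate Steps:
(-29728 + 41906)/(-24699 - 19604) = 12178/(-44303) = 12178*(-1/44303) = -12178/44303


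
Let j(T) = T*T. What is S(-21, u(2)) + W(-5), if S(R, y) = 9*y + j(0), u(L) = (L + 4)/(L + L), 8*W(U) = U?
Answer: 103/8 ≈ 12.875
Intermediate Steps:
j(T) = T**2
W(U) = U/8
u(L) = (4 + L)/(2*L) (u(L) = (4 + L)/((2*L)) = (4 + L)*(1/(2*L)) = (4 + L)/(2*L))
S(R, y) = 9*y (S(R, y) = 9*y + 0**2 = 9*y + 0 = 9*y)
S(-21, u(2)) + W(-5) = 9*((1/2)*(4 + 2)/2) + (1/8)*(-5) = 9*((1/2)*(1/2)*6) - 5/8 = 9*(3/2) - 5/8 = 27/2 - 5/8 = 103/8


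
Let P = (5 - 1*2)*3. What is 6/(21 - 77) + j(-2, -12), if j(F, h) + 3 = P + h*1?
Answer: -171/28 ≈ -6.1071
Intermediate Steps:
P = 9 (P = (5 - 2)*3 = 3*3 = 9)
j(F, h) = 6 + h (j(F, h) = -3 + (9 + h*1) = -3 + (9 + h) = 6 + h)
6/(21 - 77) + j(-2, -12) = 6/(21 - 77) + (6 - 12) = 6/(-56) - 6 = 6*(-1/56) - 6 = -3/28 - 6 = -171/28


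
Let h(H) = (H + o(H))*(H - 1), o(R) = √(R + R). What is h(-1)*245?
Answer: 490 - 490*I*√2 ≈ 490.0 - 692.96*I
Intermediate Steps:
o(R) = √2*√R (o(R) = √(2*R) = √2*√R)
h(H) = (-1 + H)*(H + √2*√H) (h(H) = (H + √2*√H)*(H - 1) = (H + √2*√H)*(-1 + H) = (-1 + H)*(H + √2*√H))
h(-1)*245 = ((-1)² - 1*(-1) + √2*(-1)^(3/2) - √2*√(-1))*245 = (1 + 1 + √2*(-I) - √2*I)*245 = (1 + 1 - I*√2 - I*√2)*245 = (2 - 2*I*√2)*245 = 490 - 490*I*√2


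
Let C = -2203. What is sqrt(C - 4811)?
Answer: I*sqrt(7014) ≈ 83.75*I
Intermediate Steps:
sqrt(C - 4811) = sqrt(-2203 - 4811) = sqrt(-7014) = I*sqrt(7014)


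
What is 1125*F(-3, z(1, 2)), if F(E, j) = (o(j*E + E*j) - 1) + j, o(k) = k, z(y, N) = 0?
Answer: -1125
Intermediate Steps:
F(E, j) = -1 + j + 2*E*j (F(E, j) = ((j*E + E*j) - 1) + j = ((E*j + E*j) - 1) + j = (2*E*j - 1) + j = (-1 + 2*E*j) + j = -1 + j + 2*E*j)
1125*F(-3, z(1, 2)) = 1125*(-1 + 0 + 2*(-3)*0) = 1125*(-1 + 0 + 0) = 1125*(-1) = -1125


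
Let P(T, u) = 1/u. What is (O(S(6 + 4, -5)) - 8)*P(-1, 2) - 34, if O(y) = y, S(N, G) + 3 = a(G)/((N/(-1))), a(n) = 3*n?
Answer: -155/4 ≈ -38.750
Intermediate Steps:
S(N, G) = -3 - 3*G/N (S(N, G) = -3 + (3*G)/((N/(-1))) = -3 + (3*G)/((N*(-1))) = -3 + (3*G)/((-N)) = -3 + (3*G)*(-1/N) = -3 - 3*G/N)
(O(S(6 + 4, -5)) - 8)*P(-1, 2) - 34 = ((-3 - 3*(-5)/(6 + 4)) - 8)/2 - 34 = ((-3 - 3*(-5)/10) - 8)*(1/2) - 34 = ((-3 - 3*(-5)*1/10) - 8)*(1/2) - 34 = ((-3 + 3/2) - 8)*(1/2) - 34 = (-3/2 - 8)*(1/2) - 34 = -19/2*1/2 - 34 = -19/4 - 34 = -155/4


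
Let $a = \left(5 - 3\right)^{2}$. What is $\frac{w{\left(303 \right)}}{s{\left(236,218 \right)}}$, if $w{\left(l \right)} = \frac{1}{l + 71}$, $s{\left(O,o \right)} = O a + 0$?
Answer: $\frac{1}{353056} \approx 2.8324 \cdot 10^{-6}$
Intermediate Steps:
$a = 4$ ($a = 2^{2} = 4$)
$s{\left(O,o \right)} = 4 O$ ($s{\left(O,o \right)} = O 4 + 0 = 4 O + 0 = 4 O$)
$w{\left(l \right)} = \frac{1}{71 + l}$
$\frac{w{\left(303 \right)}}{s{\left(236,218 \right)}} = \frac{1}{\left(71 + 303\right) 4 \cdot 236} = \frac{1}{374 \cdot 944} = \frac{1}{374} \cdot \frac{1}{944} = \frac{1}{353056}$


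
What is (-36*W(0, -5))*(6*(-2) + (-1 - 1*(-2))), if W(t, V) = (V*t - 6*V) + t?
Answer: 11880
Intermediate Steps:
W(t, V) = t - 6*V + V*t (W(t, V) = (-6*V + V*t) + t = t - 6*V + V*t)
(-36*W(0, -5))*(6*(-2) + (-1 - 1*(-2))) = (-36*(0 - 6*(-5) - 5*0))*(6*(-2) + (-1 - 1*(-2))) = (-36*(0 + 30 + 0))*(-12 + (-1 + 2)) = (-36*30)*(-12 + 1) = -1080*(-11) = 11880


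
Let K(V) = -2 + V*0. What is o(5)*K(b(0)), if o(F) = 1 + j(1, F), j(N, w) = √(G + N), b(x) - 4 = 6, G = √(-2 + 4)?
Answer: -2 - 2*√(1 + √2) ≈ -5.1075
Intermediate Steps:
G = √2 ≈ 1.4142
b(x) = 10 (b(x) = 4 + 6 = 10)
K(V) = -2 (K(V) = -2 + 0 = -2)
j(N, w) = √(N + √2) (j(N, w) = √(√2 + N) = √(N + √2))
o(F) = 1 + √(1 + √2)
o(5)*K(b(0)) = (1 + √(1 + √2))*(-2) = -2 - 2*√(1 + √2)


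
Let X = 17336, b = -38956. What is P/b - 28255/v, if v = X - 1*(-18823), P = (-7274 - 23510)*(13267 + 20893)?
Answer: 9505758146795/352152501 ≈ 26993.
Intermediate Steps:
P = -1051581440 (P = -30784*34160 = -1051581440)
v = 36159 (v = 17336 - 1*(-18823) = 17336 + 18823 = 36159)
P/b - 28255/v = -1051581440/(-38956) - 28255/36159 = -1051581440*(-1/38956) - 28255*1/36159 = 262895360/9739 - 28255/36159 = 9505758146795/352152501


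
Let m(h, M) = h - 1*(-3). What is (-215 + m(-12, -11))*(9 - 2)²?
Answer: -10976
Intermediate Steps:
m(h, M) = 3 + h (m(h, M) = h + 3 = 3 + h)
(-215 + m(-12, -11))*(9 - 2)² = (-215 + (3 - 12))*(9 - 2)² = (-215 - 9)*7² = -224*49 = -10976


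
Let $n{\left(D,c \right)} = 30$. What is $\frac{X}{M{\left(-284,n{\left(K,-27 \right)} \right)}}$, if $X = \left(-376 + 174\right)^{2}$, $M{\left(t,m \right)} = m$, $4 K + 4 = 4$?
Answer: $\frac{20402}{15} \approx 1360.1$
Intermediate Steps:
$K = 0$ ($K = -1 + \frac{1}{4} \cdot 4 = -1 + 1 = 0$)
$X = 40804$ ($X = \left(-202\right)^{2} = 40804$)
$\frac{X}{M{\left(-284,n{\left(K,-27 \right)} \right)}} = \frac{40804}{30} = 40804 \cdot \frac{1}{30} = \frac{20402}{15}$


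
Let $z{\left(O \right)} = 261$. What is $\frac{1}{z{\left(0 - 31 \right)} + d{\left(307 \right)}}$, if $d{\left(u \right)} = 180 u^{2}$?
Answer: $\frac{1}{16965081} \approx 5.8945 \cdot 10^{-8}$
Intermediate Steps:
$\frac{1}{z{\left(0 - 31 \right)} + d{\left(307 \right)}} = \frac{1}{261 + 180 \cdot 307^{2}} = \frac{1}{261 + 180 \cdot 94249} = \frac{1}{261 + 16964820} = \frac{1}{16965081}$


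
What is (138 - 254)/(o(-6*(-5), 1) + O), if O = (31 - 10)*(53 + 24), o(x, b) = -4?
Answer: -116/1613 ≈ -0.071916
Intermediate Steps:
O = 1617 (O = 21*77 = 1617)
(138 - 254)/(o(-6*(-5), 1) + O) = (138 - 254)/(-4 + 1617) = -116/1613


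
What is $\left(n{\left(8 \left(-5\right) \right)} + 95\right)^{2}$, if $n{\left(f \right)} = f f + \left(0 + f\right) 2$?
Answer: $2608225$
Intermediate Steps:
$n{\left(f \right)} = f^{2} + 2 f$ ($n{\left(f \right)} = f^{2} + f 2 = f^{2} + 2 f$)
$\left(n{\left(8 \left(-5\right) \right)} + 95\right)^{2} = \left(8 \left(-5\right) \left(2 + 8 \left(-5\right)\right) + 95\right)^{2} = \left(- 40 \left(2 - 40\right) + 95\right)^{2} = \left(\left(-40\right) \left(-38\right) + 95\right)^{2} = \left(1520 + 95\right)^{2} = 1615^{2} = 2608225$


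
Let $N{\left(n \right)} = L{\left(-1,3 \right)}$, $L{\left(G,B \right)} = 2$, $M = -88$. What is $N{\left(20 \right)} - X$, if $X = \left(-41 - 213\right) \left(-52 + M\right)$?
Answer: $-35558$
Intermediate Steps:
$N{\left(n \right)} = 2$
$X = 35560$ ($X = \left(-41 - 213\right) \left(-52 - 88\right) = \left(-254\right) \left(-140\right) = 35560$)
$N{\left(20 \right)} - X = 2 - 35560 = -35558$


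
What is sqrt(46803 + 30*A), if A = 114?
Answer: sqrt(50223) ≈ 224.10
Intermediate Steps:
sqrt(46803 + 30*A) = sqrt(46803 + 30*114) = sqrt(46803 + 3420) = sqrt(50223)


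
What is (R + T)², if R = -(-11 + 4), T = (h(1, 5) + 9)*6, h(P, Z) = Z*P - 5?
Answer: 3721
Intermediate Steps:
h(P, Z) = -5 + P*Z (h(P, Z) = P*Z - 5 = -5 + P*Z)
T = 54 (T = ((-5 + 1*5) + 9)*6 = ((-5 + 5) + 9)*6 = (0 + 9)*6 = 9*6 = 54)
R = 7 (R = -1*(-7) = 7)
(R + T)² = (7 + 54)² = 61² = 3721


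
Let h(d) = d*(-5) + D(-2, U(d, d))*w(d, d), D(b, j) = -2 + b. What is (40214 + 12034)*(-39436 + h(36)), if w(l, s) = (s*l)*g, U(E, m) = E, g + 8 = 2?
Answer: -444734976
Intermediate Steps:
g = -6 (g = -8 + 2 = -6)
w(l, s) = -6*l*s (w(l, s) = (s*l)*(-6) = (l*s)*(-6) = -6*l*s)
h(d) = -5*d + 24*d² (h(d) = d*(-5) + (-2 - 2)*(-6*d*d) = -5*d - (-24)*d² = -5*d + 24*d²)
(40214 + 12034)*(-39436 + h(36)) = (40214 + 12034)*(-39436 + 36*(-5 + 24*36)) = 52248*(-39436 + 36*(-5 + 864)) = 52248*(-39436 + 36*859) = 52248*(-39436 + 30924) = 52248*(-8512) = -444734976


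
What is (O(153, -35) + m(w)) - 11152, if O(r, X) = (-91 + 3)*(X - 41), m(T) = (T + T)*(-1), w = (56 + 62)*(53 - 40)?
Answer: -7532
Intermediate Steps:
w = 1534 (w = 118*13 = 1534)
m(T) = -2*T (m(T) = (2*T)*(-1) = -2*T)
O(r, X) = 3608 - 88*X (O(r, X) = -88*(-41 + X) = 3608 - 88*X)
(O(153, -35) + m(w)) - 11152 = ((3608 - 88*(-35)) - 2*1534) - 11152 = ((3608 + 3080) - 3068) - 11152 = (6688 - 3068) - 11152 = 3620 - 11152 = -7532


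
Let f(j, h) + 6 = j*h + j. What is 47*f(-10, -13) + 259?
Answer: 5617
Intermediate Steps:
f(j, h) = -6 + j + h*j (f(j, h) = -6 + (j*h + j) = -6 + (h*j + j) = -6 + (j + h*j) = -6 + j + h*j)
47*f(-10, -13) + 259 = 47*(-6 - 10 - 13*(-10)) + 259 = 47*(-6 - 10 + 130) + 259 = 47*114 + 259 = 5358 + 259 = 5617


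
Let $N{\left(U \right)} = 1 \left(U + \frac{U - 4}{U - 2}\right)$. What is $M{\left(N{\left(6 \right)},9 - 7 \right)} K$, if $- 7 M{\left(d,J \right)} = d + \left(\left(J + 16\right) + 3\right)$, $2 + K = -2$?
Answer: $\frac{110}{7} \approx 15.714$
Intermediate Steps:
$N{\left(U \right)} = U + \frac{-4 + U}{-2 + U}$ ($N{\left(U \right)} = 1 \left(U + \frac{-4 + U}{-2 + U}\right) = U + \frac{-4 + U}{-2 + U}$)
$K = -4$ ($K = -2 - 2 = -4$)
$M{\left(d,J \right)} = - \frac{19}{7} - \frac{J}{7} - \frac{d}{7}$ ($M{\left(d,J \right)} = - \frac{d + \left(\left(J + 16\right) + 3\right)}{7} = - \frac{d + \left(\left(16 + J\right) + 3\right)}{7} = - \frac{d + \left(19 + J\right)}{7} = - \frac{19 + J + d}{7} = - \frac{19}{7} - \frac{J}{7} - \frac{d}{7}$)
$M{\left(N{\left(6 \right)},9 - 7 \right)} K = \left(- \frac{19}{7} - \frac{9 - 7}{7} - \frac{\frac{1}{-2 + 6} \left(-4 + 6^{2} - 6\right)}{7}\right) \left(-4\right) = \left(- \frac{19}{7} - \frac{9 - 7}{7} - \frac{\frac{1}{4} \left(-4 + 36 - 6\right)}{7}\right) \left(-4\right) = \left(- \frac{19}{7} - \frac{2}{7} - \frac{\frac{1}{4} \cdot 26}{7}\right) \left(-4\right) = \left(- \frac{19}{7} - \frac{2}{7} - \frac{13}{14}\right) \left(-4\right) = \left(- \frac{55}{14}\right) \left(-4\right) = \frac{110}{7}$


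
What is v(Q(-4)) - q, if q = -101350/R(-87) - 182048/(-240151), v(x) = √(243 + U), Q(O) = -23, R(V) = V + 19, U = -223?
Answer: -12175841557/8165134 + 2*√5 ≈ -1486.7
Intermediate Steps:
R(V) = 19 + V
v(x) = 2*√5 (v(x) = √(243 - 223) = √20 = 2*√5)
q = 12175841557/8165134 (q = -101350/(19 - 87) - 182048/(-240151) = -101350/(-68) - 182048*(-1/240151) = -101350*(-1/68) + 182048/240151 = 50675/34 + 182048/240151 = 12175841557/8165134 ≈ 1491.2)
v(Q(-4)) - q = 2*√5 - 1*12175841557/8165134 = 2*√5 - 12175841557/8165134 = -12175841557/8165134 + 2*√5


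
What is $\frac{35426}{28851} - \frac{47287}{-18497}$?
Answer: $\frac{2019551959}{533656947} \approx 3.7844$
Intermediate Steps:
$\frac{35426}{28851} - \frac{47287}{-18497} = 35426 \cdot \frac{1}{28851} - - \frac{47287}{18497} = \frac{35426}{28851} + \frac{47287}{18497} = \frac{2019551959}{533656947}$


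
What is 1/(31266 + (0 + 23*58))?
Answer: 1/32600 ≈ 3.0675e-5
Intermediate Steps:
1/(31266 + (0 + 23*58)) = 1/(31266 + (0 + 1334)) = 1/(31266 + 1334) = 1/32600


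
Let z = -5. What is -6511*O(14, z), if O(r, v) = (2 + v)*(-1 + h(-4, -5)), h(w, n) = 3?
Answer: 39066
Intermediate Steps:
O(r, v) = 4 + 2*v (O(r, v) = (2 + v)*(-1 + 3) = (2 + v)*2 = 4 + 2*v)
-6511*O(14, z) = -6511*(4 + 2*(-5)) = -6511*(4 - 10) = -6511*(-6) = 39066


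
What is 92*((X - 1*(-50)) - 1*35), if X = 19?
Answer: 3128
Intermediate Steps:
92*((X - 1*(-50)) - 1*35) = 92*((19 - 1*(-50)) - 1*35) = 92*((19 + 50) - 35) = 92*(69 - 35) = 92*34 = 3128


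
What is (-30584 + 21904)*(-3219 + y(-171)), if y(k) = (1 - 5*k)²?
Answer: -6332207560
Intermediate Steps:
(-30584 + 21904)*(-3219 + y(-171)) = (-30584 + 21904)*(-3219 + (-1 + 5*(-171))²) = -8680*(-3219 + (-1 - 855)²) = -8680*(-3219 + (-856)²) = -8680*(-3219 + 732736) = -8680*729517 = -6332207560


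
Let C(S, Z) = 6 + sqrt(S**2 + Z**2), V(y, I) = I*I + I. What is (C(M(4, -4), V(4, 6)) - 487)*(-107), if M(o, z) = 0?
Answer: 46973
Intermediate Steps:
V(y, I) = I + I**2 (V(y, I) = I**2 + I = I + I**2)
(C(M(4, -4), V(4, 6)) - 487)*(-107) = ((6 + sqrt(0**2 + (6*(1 + 6))**2)) - 487)*(-107) = ((6 + sqrt(0 + (6*7)**2)) - 487)*(-107) = ((6 + sqrt(0 + 42**2)) - 487)*(-107) = ((6 + sqrt(0 + 1764)) - 487)*(-107) = ((6 + sqrt(1764)) - 487)*(-107) = ((6 + 42) - 487)*(-107) = (48 - 487)*(-107) = -439*(-107) = 46973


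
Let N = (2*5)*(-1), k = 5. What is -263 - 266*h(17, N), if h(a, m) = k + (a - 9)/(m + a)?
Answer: -1897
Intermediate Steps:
N = -10 (N = 10*(-1) = -10)
h(a, m) = 5 + (-9 + a)/(a + m) (h(a, m) = 5 + (a - 9)/(m + a) = 5 + (-9 + a)/(a + m))
-263 - 266*h(17, N) = -263 - 266*(-9 + 5*(-10) + 6*17)/(17 - 10) = -263 - 266*(-9 - 50 + 102)/7 = -263 - 38*43 = -263 - 266*43/7 = -263 - 1634 = -1897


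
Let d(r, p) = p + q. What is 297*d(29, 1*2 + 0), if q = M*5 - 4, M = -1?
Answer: -2079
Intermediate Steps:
q = -9 (q = -1*5 - 4 = -5 - 4 = -9)
d(r, p) = -9 + p (d(r, p) = p - 9 = -9 + p)
297*d(29, 1*2 + 0) = 297*(-9 + (1*2 + 0)) = 297*(-9 + (2 + 0)) = 297*(-9 + 2) = 297*(-7) = -2079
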